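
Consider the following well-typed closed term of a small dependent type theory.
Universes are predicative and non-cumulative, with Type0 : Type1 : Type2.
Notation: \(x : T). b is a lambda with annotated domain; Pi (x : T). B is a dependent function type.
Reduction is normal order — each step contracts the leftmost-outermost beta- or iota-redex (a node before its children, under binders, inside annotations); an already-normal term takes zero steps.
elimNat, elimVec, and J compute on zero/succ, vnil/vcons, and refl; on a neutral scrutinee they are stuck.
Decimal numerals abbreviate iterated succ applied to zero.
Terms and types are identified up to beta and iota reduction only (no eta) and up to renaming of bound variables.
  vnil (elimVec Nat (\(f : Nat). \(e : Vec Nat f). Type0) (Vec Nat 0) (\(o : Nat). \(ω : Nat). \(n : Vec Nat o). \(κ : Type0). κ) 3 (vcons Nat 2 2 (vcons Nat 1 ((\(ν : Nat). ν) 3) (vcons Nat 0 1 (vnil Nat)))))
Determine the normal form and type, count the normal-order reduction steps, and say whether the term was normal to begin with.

reduced normal form:
  vnil (Vec Nat 0)
type:
  Vec (Vec Nat 0) 0
reduction steps (normal order): 16
already normal: no
first contracted redex: an elimVec iota-redex


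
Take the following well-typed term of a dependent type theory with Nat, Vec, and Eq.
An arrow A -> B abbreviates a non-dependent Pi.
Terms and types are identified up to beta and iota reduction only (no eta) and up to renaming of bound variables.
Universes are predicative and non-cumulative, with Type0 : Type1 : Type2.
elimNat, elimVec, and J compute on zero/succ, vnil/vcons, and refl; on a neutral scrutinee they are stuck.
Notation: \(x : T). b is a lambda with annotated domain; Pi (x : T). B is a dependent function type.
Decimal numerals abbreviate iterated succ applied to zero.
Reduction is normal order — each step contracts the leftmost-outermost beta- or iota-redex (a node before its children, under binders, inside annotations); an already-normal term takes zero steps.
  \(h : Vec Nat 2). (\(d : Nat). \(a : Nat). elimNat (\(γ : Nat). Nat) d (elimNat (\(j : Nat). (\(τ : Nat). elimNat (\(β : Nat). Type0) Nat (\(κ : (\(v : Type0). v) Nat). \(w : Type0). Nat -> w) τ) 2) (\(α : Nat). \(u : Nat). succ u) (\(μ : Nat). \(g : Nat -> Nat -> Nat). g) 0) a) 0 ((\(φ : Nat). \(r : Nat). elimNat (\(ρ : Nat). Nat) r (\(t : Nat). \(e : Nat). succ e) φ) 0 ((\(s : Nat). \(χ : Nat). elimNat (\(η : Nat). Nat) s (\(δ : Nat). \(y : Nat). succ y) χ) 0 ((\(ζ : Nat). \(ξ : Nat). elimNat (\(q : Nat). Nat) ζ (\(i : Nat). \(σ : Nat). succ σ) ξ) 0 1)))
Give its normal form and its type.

reduced normal form:
  \(h : Vec Nat 2). 1
the term's type:
  Vec Nat 2 -> Nat
observation: normalization takes exactly 22 steps under the normal-order strategy.


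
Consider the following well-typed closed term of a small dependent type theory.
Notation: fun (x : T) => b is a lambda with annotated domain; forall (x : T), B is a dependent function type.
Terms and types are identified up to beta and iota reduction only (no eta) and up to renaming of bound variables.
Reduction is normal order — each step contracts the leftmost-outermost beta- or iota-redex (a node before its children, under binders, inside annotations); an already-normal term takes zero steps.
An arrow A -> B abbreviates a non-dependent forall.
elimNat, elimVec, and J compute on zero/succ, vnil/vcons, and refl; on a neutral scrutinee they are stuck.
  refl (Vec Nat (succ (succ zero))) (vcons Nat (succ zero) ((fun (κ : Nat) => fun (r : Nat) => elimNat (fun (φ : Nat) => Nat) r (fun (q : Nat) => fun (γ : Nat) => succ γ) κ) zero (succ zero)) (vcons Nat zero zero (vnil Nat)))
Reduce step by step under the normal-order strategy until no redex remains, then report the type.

normal-order reduction sequence:
  refl (Vec Nat (succ (succ zero))) (vcons Nat (succ zero) ((fun (κ : Nat) => fun (r : Nat) => elimNat (fun (φ : Nat) => Nat) r (fun (q : Nat) => fun (γ : Nat) => succ γ) κ) zero (succ zero)) (vcons Nat zero zero (vnil Nat)))
  ~> refl (Vec Nat (succ (succ zero))) (vcons Nat (succ zero) ((fun (κ : Nat) => elimNat (fun (r : Nat) => Nat) κ (fun (φ : Nat) => fun (q : Nat) => succ q) zero) (succ zero)) (vcons Nat zero zero (vnil Nat)))
  ~> refl (Vec Nat (succ (succ zero))) (vcons Nat (succ zero) (elimNat (fun (κ : Nat) => Nat) (succ zero) (fun (r : Nat) => fun (φ : Nat) => succ φ) zero) (vcons Nat zero zero (vnil Nat)))
  ~> refl (Vec Nat (succ (succ zero))) (vcons Nat (succ zero) (succ zero) (vcons Nat zero zero (vnil Nat)))
type:
  Eq (Vec Nat (succ (succ zero))) (vcons Nat (succ zero) (succ zero) (vcons Nat zero zero (vnil Nat))) (vcons Nat (succ zero) (succ zero) (vcons Nat zero zero (vnil Nat)))


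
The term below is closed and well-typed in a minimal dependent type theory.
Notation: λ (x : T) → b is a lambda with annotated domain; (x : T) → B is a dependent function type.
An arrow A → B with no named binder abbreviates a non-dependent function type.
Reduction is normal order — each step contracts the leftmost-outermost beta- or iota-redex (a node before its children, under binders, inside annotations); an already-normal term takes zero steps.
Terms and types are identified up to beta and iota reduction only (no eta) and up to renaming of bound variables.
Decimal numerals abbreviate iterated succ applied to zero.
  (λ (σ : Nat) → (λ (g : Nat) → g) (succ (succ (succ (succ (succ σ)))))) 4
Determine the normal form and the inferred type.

reduced normal form:
  9
the term's type:
  Nat
observation: contracting a beta-redex first, the term normalizes in 2 steps.


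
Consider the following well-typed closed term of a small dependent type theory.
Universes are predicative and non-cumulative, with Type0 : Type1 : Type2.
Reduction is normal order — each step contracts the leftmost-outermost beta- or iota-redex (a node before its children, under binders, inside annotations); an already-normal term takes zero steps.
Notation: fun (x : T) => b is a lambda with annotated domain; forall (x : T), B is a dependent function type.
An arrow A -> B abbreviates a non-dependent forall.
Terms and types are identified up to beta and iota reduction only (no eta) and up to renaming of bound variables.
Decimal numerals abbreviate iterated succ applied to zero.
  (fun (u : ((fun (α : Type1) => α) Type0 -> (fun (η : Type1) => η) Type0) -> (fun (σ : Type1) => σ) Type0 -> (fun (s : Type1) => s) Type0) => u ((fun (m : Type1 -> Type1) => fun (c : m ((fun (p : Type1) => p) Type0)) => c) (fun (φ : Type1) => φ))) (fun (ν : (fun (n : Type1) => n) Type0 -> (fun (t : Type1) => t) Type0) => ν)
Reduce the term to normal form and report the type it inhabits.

reduced normal form:
  fun (u : Type0) => u
the term's type:
  Type0 -> Type0


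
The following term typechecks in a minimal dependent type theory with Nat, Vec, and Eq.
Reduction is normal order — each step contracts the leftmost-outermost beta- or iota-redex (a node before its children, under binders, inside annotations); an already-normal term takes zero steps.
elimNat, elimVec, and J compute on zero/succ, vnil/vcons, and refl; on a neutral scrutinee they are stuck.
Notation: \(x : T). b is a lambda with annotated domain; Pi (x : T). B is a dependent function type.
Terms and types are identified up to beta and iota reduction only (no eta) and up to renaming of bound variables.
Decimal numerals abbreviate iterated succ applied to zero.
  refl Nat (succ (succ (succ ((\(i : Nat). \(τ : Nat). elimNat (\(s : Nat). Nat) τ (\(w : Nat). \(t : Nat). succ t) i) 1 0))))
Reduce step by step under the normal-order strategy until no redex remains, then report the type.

reduction (normal order):
  refl Nat (succ (succ (succ ((\(i : Nat). \(τ : Nat). elimNat (\(s : Nat). Nat) τ (\(w : Nat). \(t : Nat). succ t) i) 1 0))))
  ~> refl Nat (succ (succ (succ ((\(i : Nat). elimNat (\(τ : Nat). Nat) i (\(s : Nat). \(w : Nat). succ w) 1) 0))))
  ~> refl Nat (succ (succ (succ (elimNat (\(i : Nat). Nat) 0 (\(τ : Nat). \(s : Nat). succ s) 1))))
  ~> refl Nat (succ (succ (succ ((\(i : Nat). \(τ : Nat). succ τ) 0 (elimNat (\(s : Nat). Nat) 0 (\(w : Nat). \(t : Nat). succ t) 0)))))
  ~> refl Nat (succ (succ (succ ((\(i : Nat). succ i) (elimNat (\(τ : Nat). Nat) 0 (\(s : Nat). \(w : Nat). succ w) 0)))))
  ~> refl Nat (succ (succ (succ (succ (elimNat (\(i : Nat). Nat) 0 (\(τ : Nat). \(s : Nat). succ s) 0)))))
  ~> refl Nat 4
the term's type:
  Eq Nat 4 4


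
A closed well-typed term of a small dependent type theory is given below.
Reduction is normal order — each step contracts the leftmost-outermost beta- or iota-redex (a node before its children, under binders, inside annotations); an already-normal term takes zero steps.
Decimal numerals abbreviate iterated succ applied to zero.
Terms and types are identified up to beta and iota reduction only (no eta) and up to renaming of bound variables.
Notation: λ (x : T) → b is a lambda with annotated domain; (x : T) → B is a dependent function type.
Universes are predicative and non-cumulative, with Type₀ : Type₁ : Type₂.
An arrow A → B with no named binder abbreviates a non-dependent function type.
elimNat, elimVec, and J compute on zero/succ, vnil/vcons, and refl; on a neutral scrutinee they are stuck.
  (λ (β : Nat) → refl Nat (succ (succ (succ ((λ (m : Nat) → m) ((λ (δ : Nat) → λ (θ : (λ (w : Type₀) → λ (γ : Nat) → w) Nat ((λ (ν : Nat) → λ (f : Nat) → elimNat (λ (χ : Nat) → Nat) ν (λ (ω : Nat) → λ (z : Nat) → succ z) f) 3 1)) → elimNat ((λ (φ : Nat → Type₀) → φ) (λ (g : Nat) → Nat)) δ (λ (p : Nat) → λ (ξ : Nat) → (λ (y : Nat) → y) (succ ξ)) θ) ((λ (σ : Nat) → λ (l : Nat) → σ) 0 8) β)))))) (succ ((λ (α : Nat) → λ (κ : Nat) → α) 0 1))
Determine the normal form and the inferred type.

normal form:
  refl Nat 4
inferred type:
  Eq Nat 4 4


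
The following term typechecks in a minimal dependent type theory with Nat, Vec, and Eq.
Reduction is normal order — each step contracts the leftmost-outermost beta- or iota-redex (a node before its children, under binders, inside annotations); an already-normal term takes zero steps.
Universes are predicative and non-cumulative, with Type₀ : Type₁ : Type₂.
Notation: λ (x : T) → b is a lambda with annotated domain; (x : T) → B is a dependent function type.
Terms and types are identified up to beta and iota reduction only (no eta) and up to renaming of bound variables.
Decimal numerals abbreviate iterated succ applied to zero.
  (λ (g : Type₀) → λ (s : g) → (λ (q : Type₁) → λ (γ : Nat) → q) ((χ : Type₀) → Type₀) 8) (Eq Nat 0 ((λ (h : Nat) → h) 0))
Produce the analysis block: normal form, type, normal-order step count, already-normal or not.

normal form:
  λ (g : Eq Nat 0 0) → (s : Type₀) → Type₀
type:
  (g : Eq Nat 0 0) → Type₁
steps to reach normal form (normal order): 4
started in normal form: no
first redex: a beta-redex


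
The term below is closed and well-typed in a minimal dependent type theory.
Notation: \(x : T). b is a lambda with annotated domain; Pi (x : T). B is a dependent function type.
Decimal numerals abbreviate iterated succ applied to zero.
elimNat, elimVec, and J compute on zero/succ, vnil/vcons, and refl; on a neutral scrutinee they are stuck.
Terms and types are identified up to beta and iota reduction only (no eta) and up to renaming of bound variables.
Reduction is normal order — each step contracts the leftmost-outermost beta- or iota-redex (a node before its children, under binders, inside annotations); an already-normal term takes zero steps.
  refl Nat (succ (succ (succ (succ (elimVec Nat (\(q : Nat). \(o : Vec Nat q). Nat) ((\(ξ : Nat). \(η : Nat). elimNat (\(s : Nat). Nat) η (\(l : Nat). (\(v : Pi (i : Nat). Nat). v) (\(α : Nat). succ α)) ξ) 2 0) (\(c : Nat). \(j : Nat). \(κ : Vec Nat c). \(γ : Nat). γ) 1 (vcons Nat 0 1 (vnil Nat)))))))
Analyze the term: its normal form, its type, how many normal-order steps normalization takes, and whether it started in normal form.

normal form:
  refl Nat 6
type:
  Eq Nat 6 6
reduction steps (normal order): 17
already normal: no
first contracted redex: an elimVec iota-redex


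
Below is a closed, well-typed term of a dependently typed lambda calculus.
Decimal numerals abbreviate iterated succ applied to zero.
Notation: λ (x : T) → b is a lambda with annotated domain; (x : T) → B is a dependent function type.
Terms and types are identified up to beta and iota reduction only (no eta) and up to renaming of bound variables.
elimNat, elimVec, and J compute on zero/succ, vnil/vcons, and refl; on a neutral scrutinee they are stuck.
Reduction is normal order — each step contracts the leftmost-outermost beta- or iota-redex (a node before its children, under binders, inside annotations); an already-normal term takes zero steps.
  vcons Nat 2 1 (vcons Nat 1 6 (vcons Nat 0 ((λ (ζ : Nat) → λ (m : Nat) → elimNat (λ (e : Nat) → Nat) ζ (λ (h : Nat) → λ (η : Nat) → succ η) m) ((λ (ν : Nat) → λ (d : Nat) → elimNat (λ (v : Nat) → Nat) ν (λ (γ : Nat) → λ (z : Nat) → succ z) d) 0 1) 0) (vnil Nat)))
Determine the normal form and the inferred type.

resulting normal form:
  vcons Nat 2 1 (vcons Nat 1 6 (vcons Nat 0 1 (vnil Nat)))
the term's type:
  Vec Nat 3
observation: the first redex contracted is a beta-redex; the normal form is reached in 9 normal-order steps.


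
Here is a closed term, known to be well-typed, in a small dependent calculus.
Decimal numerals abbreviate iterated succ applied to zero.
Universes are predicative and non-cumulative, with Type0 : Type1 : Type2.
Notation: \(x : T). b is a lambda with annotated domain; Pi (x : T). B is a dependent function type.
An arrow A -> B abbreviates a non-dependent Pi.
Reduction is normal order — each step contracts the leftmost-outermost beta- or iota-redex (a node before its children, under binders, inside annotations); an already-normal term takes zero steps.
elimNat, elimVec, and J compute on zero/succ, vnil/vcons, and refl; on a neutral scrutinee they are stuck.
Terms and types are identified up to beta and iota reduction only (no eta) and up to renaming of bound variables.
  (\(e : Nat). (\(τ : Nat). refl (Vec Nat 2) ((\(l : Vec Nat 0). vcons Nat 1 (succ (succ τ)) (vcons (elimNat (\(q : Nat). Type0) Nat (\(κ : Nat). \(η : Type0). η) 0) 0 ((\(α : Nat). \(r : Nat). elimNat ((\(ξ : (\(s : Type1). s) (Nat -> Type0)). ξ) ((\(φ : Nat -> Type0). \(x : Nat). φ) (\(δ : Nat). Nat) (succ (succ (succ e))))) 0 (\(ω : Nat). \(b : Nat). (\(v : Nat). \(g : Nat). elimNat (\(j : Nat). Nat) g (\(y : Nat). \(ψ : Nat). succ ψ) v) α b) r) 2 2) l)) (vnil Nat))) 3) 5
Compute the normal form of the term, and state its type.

resulting normal form:
  refl (Vec Nat 2) (vcons Nat 1 5 (vcons Nat 0 4 (vnil Nat)))
inferred type:
  Eq (Vec Nat 2) (vcons Nat 1 5 (vcons Nat 0 4 (vnil Nat))) (vcons Nat 1 5 (vcons Nat 0 4 (vnil Nat)))


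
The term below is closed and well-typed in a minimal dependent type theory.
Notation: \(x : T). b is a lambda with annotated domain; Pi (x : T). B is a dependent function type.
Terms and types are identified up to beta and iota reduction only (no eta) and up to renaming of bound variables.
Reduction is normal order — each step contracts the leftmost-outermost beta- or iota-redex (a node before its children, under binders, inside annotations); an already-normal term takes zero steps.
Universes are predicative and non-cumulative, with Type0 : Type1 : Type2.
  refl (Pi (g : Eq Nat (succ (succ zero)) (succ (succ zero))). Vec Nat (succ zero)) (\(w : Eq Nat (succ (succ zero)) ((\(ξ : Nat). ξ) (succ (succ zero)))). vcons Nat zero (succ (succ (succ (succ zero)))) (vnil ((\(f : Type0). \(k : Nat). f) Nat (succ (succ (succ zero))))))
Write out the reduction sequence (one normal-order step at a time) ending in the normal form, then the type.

normal-order reduction sequence:
  refl (Pi (g : Eq Nat (succ (succ zero)) (succ (succ zero))). Vec Nat (succ zero)) (\(w : Eq Nat (succ (succ zero)) ((\(ξ : Nat). ξ) (succ (succ zero)))). vcons Nat zero (succ (succ (succ (succ zero)))) (vnil ((\(f : Type0). \(k : Nat). f) Nat (succ (succ (succ zero))))))
  ~> refl (Pi (g : Eq Nat (succ (succ zero)) (succ (succ zero))). Vec Nat (succ zero)) (\(w : Eq Nat (succ (succ zero)) (succ (succ zero))). vcons Nat zero (succ (succ (succ (succ zero)))) (vnil ((\(ξ : Type0). \(f : Nat). ξ) Nat (succ (succ (succ zero))))))
  ~> refl (Pi (g : Eq Nat (succ (succ zero)) (succ (succ zero))). Vec Nat (succ zero)) (\(w : Eq Nat (succ (succ zero)) (succ (succ zero))). vcons Nat zero (succ (succ (succ (succ zero)))) (vnil ((\(ξ : Nat). Nat) (succ (succ (succ zero))))))
  ~> refl (Pi (g : Eq Nat (succ (succ zero)) (succ (succ zero))). Vec Nat (succ zero)) (\(w : Eq Nat (succ (succ zero)) (succ (succ zero))). vcons Nat zero (succ (succ (succ (succ zero)))) (vnil Nat))
the term's type:
  Eq (Pi (g : Eq Nat (succ (succ zero)) (succ (succ zero))). Vec Nat (succ zero)) (\(w : Eq Nat (succ (succ zero)) (succ (succ zero))). vcons Nat zero (succ (succ (succ (succ zero)))) (vnil Nat)) (\(ξ : Eq Nat (succ (succ zero)) (succ (succ zero))). vcons Nat zero (succ (succ (succ (succ zero)))) (vnil Nat))


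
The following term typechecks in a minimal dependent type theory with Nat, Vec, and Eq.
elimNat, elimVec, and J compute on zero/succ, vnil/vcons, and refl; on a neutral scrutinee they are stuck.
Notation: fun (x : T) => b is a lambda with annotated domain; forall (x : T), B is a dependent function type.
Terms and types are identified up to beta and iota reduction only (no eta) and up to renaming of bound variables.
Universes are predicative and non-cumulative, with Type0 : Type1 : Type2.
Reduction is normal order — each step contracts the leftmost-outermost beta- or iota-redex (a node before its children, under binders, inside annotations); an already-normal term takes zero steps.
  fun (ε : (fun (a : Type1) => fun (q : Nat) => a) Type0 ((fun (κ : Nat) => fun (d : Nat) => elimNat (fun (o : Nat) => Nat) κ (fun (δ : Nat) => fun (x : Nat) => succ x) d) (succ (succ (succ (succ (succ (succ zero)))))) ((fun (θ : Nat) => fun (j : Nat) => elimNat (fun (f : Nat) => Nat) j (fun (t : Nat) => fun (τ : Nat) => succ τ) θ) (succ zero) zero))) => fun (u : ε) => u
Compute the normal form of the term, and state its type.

normal form:
  fun (ε : Type0) => fun (a : ε) => a
the term's type:
  forall (ε : Type0), forall (a : ε), ε
observation: 2 normal-order steps separate the term from its normal form.


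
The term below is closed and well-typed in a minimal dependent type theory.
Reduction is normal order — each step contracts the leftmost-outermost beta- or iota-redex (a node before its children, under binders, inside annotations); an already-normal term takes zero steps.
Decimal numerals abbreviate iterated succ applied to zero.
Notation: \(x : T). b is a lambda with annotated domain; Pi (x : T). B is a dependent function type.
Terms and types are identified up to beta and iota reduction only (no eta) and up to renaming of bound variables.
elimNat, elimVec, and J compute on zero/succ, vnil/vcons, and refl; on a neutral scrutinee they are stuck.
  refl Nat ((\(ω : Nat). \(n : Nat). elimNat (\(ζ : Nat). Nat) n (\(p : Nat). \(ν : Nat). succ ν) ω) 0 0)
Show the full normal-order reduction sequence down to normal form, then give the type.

normal-order reduction sequence:
  refl Nat ((\(ω : Nat). \(n : Nat). elimNat (\(ζ : Nat). Nat) n (\(p : Nat). \(ν : Nat). succ ν) ω) 0 0)
  ~> refl Nat ((\(ω : Nat). elimNat (\(n : Nat). Nat) ω (\(ζ : Nat). \(p : Nat). succ p) 0) 0)
  ~> refl Nat (elimNat (\(ω : Nat). Nat) 0 (\(n : Nat). \(ζ : Nat). succ ζ) 0)
  ~> refl Nat 0
the term's type:
  Eq Nat 0 0


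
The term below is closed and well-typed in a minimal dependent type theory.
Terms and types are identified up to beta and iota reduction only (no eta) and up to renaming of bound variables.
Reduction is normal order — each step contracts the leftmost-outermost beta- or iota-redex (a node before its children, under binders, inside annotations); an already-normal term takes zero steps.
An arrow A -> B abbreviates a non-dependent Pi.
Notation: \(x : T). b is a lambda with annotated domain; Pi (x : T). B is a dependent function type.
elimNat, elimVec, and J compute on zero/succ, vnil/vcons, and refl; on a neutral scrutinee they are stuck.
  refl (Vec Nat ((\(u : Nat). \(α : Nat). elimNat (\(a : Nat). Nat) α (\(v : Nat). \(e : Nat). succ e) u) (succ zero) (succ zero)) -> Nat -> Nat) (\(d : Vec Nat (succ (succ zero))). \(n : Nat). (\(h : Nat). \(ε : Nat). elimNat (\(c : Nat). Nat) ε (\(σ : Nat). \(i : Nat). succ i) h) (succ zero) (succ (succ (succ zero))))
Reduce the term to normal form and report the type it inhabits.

reduced normal form:
  refl (Vec Nat (succ (succ zero)) -> Nat -> Nat) (\(u : Vec Nat (succ (succ zero))). \(α : Nat). succ (succ (succ (succ zero))))
inferred type:
  Eq (Vec Nat (succ (succ zero)) -> Nat -> Nat) (\(u : Vec Nat (succ (succ zero))). \(α : Nat). succ (succ (succ (succ zero)))) (\(a : Vec Nat (succ (succ zero))). \(v : Nat). succ (succ (succ (succ zero))))
observation: normalization takes exactly 12 steps under the normal-order strategy.


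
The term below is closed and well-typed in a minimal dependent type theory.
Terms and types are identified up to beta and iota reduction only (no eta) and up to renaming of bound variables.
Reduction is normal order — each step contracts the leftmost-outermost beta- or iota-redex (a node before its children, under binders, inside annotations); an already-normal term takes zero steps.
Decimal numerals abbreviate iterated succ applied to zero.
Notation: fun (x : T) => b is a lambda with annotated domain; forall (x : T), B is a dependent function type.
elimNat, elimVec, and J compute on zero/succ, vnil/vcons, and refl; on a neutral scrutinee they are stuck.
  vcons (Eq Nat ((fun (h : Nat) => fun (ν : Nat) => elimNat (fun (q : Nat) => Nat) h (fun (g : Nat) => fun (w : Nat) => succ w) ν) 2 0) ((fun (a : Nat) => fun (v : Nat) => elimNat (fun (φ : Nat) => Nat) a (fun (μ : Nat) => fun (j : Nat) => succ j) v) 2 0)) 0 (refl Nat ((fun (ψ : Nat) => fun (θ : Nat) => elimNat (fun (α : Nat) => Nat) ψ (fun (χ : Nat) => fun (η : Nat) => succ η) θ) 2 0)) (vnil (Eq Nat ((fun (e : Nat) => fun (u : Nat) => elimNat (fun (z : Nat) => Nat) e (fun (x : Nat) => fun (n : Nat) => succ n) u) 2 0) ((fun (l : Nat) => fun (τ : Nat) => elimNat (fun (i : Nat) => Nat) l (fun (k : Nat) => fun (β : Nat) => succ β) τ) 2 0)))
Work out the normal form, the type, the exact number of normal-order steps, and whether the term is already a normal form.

resulting normal form:
  vcons (Eq Nat 2 2) 0 (refl Nat 2) (vnil (Eq Nat 2 2))
type:
  Vec (Eq Nat 2 2) 1
steps to reach normal form (normal order): 15
started in normal form: no
first redex: a beta-redex


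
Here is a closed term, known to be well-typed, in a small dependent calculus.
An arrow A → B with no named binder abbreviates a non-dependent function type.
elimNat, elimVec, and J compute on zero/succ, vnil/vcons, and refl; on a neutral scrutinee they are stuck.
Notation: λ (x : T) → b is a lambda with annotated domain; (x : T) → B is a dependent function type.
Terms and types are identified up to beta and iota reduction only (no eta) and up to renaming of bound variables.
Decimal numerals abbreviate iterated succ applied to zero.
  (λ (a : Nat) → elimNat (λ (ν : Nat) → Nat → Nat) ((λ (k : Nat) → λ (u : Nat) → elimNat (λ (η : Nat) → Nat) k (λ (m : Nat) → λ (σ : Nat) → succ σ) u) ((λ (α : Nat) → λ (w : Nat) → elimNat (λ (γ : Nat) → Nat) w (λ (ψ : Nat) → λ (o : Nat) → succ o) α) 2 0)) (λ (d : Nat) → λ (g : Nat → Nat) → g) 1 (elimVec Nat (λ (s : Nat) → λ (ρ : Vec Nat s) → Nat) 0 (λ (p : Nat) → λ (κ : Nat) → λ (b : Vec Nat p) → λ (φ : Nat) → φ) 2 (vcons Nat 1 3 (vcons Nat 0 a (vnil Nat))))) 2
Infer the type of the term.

inferred type:
  Nat


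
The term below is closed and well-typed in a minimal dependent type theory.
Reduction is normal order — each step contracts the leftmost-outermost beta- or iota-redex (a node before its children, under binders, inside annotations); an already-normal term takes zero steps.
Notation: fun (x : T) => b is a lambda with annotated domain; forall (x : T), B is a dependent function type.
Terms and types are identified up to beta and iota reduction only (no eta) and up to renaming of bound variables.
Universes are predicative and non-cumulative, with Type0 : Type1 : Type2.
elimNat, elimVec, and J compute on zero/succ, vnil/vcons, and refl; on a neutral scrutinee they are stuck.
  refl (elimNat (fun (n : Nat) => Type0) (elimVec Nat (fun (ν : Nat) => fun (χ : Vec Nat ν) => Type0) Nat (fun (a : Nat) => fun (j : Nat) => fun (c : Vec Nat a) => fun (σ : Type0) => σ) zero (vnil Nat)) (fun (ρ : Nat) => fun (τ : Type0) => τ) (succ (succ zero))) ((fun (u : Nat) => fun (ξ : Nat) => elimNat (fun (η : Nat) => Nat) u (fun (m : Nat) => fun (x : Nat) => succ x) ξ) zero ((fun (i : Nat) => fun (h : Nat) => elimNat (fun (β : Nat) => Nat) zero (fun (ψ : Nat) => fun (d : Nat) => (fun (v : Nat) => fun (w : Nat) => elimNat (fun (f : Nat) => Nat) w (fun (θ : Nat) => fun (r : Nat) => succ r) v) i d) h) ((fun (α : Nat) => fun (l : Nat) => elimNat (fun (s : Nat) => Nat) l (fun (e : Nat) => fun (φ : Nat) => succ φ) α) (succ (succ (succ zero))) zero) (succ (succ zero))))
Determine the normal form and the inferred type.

normal form:
  refl Nat (succ (succ (succ (succ (succ (succ zero))))))
type:
  Eq Nat (succ (succ (succ (succ (succ (succ zero)))))) (succ (succ (succ (succ (succ (succ zero))))))


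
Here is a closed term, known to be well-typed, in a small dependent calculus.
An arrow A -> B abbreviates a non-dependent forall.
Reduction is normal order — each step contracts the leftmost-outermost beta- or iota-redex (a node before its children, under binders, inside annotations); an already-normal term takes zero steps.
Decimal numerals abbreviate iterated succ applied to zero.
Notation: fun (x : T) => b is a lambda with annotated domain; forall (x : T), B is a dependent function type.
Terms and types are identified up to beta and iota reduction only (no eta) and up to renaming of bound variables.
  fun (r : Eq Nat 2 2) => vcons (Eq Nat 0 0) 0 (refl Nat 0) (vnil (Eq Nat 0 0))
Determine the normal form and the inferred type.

reduced normal form:
  fun (r : Eq Nat 2 2) => vcons (Eq Nat 0 0) 0 (refl Nat 0) (vnil (Eq Nat 0 0))
inferred type:
  Eq Nat 2 2 -> Vec (Eq Nat 0 0) 1
observation: no redex remains anywhere in the term; it is its own normal form.


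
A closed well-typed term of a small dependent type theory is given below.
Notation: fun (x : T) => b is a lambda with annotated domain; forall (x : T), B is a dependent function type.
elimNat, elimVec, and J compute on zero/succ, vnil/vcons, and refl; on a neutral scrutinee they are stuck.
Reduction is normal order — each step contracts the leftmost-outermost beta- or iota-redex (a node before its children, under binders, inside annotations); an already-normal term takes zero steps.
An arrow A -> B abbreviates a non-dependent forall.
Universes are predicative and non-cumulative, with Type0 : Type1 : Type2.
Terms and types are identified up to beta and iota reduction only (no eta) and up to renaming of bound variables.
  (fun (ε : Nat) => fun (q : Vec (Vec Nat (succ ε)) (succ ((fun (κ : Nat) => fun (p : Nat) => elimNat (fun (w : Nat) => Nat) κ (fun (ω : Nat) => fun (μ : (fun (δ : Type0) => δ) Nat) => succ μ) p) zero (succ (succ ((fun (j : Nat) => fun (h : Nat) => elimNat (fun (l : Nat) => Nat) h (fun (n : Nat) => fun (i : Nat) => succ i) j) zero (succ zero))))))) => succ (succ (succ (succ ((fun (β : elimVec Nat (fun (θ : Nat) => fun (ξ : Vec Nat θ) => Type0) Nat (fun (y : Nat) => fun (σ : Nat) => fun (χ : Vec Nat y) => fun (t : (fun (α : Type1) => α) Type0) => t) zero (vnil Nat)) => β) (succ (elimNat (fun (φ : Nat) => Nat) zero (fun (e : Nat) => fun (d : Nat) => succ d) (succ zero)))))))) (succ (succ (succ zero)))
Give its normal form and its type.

resulting normal form:
  fun (ε : Vec (Vec Nat (succ (succ (succ (succ zero))))) (succ (succ (succ (succ zero))))) => succ (succ (succ (succ (succ (succ zero)))))
type:
  Vec (Vec Nat (succ (succ (succ (succ zero))))) (succ (succ (succ (succ zero)))) -> Nat


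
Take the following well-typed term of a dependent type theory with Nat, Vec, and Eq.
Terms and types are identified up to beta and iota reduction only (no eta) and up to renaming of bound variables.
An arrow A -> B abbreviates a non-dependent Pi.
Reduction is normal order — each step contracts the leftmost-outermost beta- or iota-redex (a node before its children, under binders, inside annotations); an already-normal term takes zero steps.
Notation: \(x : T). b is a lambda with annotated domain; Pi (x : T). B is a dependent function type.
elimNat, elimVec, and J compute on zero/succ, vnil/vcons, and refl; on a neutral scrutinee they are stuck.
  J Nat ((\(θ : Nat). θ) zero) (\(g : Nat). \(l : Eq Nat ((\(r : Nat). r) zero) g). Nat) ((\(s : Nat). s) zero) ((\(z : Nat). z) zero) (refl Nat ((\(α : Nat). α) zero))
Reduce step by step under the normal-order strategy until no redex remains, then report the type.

normal-order reduction sequence:
  J Nat ((\(θ : Nat). θ) zero) (\(g : Nat). \(l : Eq Nat ((\(r : Nat). r) zero) g). Nat) ((\(s : Nat). s) zero) ((\(z : Nat). z) zero) (refl Nat ((\(α : Nat). α) zero))
  ~> (\(θ : Nat). θ) zero
  ~> zero
inferred type:
  Nat


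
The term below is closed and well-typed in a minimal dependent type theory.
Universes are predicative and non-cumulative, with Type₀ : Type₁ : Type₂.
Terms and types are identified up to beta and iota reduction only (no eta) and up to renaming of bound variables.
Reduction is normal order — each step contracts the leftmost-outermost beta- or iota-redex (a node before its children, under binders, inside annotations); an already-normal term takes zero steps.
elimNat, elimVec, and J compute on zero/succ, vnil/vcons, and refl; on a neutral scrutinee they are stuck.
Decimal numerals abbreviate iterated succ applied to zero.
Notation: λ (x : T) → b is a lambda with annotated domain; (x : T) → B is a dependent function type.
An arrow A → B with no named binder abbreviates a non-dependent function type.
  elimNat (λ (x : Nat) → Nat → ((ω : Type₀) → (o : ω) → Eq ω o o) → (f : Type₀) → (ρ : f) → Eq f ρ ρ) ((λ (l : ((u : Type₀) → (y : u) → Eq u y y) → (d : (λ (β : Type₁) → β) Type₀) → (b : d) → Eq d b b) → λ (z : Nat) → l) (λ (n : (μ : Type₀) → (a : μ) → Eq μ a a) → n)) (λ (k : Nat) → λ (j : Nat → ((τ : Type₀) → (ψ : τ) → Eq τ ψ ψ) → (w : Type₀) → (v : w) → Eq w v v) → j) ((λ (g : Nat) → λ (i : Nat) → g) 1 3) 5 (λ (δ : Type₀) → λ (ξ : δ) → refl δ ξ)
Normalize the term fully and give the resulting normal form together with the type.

normal form:
  λ (x : Type₀) → λ (ω : x) → refl x ω
type:
  (x : Type₀) → (ω : x) → Eq x ω ω


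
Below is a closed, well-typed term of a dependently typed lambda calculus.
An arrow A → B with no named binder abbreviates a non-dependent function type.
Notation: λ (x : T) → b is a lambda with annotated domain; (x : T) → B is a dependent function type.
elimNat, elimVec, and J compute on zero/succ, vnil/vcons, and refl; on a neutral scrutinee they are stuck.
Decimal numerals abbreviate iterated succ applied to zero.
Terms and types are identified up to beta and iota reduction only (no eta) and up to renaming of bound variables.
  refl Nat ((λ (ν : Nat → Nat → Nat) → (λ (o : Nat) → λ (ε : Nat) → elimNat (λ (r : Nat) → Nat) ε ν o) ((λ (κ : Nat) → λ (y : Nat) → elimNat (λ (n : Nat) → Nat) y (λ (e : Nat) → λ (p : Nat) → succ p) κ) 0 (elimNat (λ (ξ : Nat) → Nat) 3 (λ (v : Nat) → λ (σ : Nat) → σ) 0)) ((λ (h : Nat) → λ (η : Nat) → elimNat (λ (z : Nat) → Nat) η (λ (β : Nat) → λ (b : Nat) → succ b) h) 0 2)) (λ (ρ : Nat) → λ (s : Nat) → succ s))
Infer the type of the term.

inferred type:
  Eq Nat 5 5


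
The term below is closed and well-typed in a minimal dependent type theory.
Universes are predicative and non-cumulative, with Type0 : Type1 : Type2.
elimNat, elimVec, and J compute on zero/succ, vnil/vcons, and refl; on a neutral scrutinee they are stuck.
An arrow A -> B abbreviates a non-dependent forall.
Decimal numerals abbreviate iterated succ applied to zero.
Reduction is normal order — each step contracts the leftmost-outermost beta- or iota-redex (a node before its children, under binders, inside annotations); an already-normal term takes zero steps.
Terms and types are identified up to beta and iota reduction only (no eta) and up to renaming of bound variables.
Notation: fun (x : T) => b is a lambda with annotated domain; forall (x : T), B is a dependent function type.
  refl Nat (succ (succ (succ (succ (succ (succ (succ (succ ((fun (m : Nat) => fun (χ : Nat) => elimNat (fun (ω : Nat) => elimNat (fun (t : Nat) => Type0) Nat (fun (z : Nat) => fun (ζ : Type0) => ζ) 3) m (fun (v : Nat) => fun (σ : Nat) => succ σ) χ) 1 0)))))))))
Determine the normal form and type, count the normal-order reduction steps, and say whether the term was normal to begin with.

normal form:
  refl Nat 9
inferred type:
  Eq Nat 9 9
reduction steps (normal order): 3
term was already normal: no
first contracted redex: a beta-redex


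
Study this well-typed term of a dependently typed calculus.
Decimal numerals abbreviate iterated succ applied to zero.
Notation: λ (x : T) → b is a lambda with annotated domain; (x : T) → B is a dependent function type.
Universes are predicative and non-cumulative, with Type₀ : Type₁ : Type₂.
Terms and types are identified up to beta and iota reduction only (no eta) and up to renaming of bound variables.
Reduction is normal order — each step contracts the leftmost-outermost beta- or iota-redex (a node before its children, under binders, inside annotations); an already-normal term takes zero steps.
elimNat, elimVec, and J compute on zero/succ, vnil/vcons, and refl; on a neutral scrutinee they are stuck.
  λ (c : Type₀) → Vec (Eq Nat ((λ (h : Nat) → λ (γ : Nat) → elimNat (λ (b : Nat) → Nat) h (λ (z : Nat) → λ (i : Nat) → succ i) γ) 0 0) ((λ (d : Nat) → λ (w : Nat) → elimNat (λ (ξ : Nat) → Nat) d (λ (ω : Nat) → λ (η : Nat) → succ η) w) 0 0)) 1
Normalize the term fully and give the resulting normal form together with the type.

reduced normal form:
  λ (c : Type₀) → Vec (Eq Nat 0 0) 1
type:
  (c : Type₀) → Type₀
observation: reduction starts at a beta-redex, and 6 normal-order steps reach the normal form.


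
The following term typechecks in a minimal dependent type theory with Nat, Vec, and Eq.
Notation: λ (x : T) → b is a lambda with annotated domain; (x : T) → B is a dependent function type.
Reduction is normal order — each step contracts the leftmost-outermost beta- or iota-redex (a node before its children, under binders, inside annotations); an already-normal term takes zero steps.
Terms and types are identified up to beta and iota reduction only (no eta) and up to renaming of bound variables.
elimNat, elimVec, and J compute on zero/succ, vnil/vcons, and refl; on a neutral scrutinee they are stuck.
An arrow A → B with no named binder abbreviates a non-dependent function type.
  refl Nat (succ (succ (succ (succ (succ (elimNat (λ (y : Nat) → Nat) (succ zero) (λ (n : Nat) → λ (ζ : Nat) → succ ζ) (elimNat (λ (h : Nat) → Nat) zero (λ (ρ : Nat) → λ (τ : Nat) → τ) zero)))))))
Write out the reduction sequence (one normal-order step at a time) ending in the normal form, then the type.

normal-order reduction:
  refl Nat (succ (succ (succ (succ (succ (elimNat (λ (y : Nat) → Nat) (succ zero) (λ (n : Nat) → λ (ζ : Nat) → succ ζ) (elimNat (λ (h : Nat) → Nat) zero (λ (ρ : Nat) → λ (τ : Nat) → τ) zero)))))))
  ~> refl Nat (succ (succ (succ (succ (succ (elimNat (λ (y : Nat) → Nat) (succ zero) (λ (n : Nat) → λ (ζ : Nat) → succ ζ) zero))))))
  ~> refl Nat (succ (succ (succ (succ (succ (succ zero))))))
type:
  Eq Nat (succ (succ (succ (succ (succ (succ zero)))))) (succ (succ (succ (succ (succ (succ zero))))))


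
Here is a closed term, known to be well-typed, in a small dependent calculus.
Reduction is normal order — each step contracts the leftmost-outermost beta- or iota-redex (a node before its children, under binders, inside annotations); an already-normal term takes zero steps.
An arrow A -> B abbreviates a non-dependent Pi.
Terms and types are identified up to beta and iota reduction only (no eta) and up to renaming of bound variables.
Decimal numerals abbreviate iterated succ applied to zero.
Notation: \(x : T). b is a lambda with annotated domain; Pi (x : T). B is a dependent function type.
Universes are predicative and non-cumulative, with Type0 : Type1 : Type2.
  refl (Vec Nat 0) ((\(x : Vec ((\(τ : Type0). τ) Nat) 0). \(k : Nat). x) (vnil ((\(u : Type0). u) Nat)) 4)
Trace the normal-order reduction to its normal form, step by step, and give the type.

normal-order reduction:
  refl (Vec Nat 0) ((\(x : Vec ((\(τ : Type0). τ) Nat) 0). \(k : Nat). x) (vnil ((\(u : Type0). u) Nat)) 4)
  ~> refl (Vec Nat 0) ((\(x : Nat). vnil ((\(τ : Type0). τ) Nat)) 4)
  ~> refl (Vec Nat 0) (vnil ((\(x : Type0). x) Nat))
  ~> refl (Vec Nat 0) (vnil Nat)
inferred type:
  Eq (Vec Nat 0) (vnil Nat) (vnil Nat)


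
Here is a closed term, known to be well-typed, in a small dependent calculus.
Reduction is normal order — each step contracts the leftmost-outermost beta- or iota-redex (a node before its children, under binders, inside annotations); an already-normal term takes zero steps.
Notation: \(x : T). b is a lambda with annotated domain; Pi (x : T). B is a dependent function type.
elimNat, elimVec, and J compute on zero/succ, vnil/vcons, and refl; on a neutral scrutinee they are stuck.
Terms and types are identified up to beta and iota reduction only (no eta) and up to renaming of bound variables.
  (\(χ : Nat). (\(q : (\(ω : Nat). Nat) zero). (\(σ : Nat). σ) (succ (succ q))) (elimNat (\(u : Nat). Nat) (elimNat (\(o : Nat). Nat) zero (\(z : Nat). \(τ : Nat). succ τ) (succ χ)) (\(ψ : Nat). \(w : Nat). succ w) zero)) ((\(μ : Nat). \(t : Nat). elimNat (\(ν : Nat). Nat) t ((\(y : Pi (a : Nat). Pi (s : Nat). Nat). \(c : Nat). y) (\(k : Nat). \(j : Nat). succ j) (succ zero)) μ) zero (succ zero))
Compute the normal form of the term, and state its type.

reduced normal form:
  succ (succ (succ (succ zero)))
inferred type:
  Nat
observation: the leftmost-outermost redex is a beta-redex, and normalization takes 14 steps.


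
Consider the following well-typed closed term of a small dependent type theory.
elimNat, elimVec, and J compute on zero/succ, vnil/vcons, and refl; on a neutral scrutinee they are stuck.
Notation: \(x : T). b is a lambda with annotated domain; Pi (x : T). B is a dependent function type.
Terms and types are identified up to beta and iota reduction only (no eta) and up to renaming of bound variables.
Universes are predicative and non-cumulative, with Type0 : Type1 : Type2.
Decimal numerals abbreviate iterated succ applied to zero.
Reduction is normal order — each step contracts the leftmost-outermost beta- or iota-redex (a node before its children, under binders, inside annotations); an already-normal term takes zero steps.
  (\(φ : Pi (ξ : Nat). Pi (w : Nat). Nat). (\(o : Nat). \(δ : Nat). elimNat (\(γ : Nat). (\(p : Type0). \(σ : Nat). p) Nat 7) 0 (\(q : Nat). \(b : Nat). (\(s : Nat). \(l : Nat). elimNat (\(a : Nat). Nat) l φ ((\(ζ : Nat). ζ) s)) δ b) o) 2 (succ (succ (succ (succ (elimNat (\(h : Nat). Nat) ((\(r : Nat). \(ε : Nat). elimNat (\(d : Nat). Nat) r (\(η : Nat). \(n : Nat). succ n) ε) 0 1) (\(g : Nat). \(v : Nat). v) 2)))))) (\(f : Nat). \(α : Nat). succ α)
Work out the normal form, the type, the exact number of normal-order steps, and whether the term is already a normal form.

resulting normal form:
  10
the term's type:
  Nat
normal-order step count: 74
term was already normal: no
first redex: a beta-redex
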